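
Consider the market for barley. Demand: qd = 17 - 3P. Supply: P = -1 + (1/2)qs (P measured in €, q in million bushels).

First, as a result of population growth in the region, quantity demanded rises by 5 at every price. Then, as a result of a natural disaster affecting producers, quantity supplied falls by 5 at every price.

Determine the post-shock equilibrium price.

Before the shock: 17 - 3P = 2P + 2 ⇒ 15 = 5P ⇒ P = 3, q = 8.
The shock moves the curves to qd = 22 - 3P and qs = 2P - 3.
New equilibrium: 22 - 3P = 2P - 3 ⇒ 25 = 5P ⇒ P = 5, q = 7.

5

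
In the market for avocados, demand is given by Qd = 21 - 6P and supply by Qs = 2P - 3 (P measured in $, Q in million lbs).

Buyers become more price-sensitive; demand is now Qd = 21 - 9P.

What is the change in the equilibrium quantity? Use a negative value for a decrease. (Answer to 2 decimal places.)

Before the shock: 21 - 6P = 2P - 3 ⇒ 24 = 8P ⇒ P = 3, Q = 3.
The shock moves the curves to Qd = 21 - 9P and Qs = 2P - 3.
Setting them equal: 21 - 9P = 2P - 3 → 24 = 11P, so P = 24/11 ≈ 2.1818 and Q = 15/11 ≈ 1.3636.
ΔQ = 1.3636 − 3 = -1.64.

-1.64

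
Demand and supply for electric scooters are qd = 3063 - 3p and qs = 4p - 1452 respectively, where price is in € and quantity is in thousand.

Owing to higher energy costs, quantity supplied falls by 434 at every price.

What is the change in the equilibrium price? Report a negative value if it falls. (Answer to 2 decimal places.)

+62.00

Original equilibrium: 3063 - 3p = 4p - 1452 gives 4515 = 7p, so p = 645 and q = 1128.
After the shift, demand is qd = 3063 - 3p and supply is qs = 4p - 1886.
Clearing the new market: 3063 - 3p = 4p - 1886, so p = 707 and q = 942.
Δp = 707 − 645 = +62.00.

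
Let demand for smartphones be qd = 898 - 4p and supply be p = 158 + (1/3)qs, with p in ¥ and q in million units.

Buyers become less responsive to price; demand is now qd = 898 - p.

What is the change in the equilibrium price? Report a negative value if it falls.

Original equilibrium: 898 - 4p = 3p - 474 gives 1372 = 7p, so p = 196 and q = 114.
After the shift, demand is qd = 898 - p and supply is qs = 3p - 474.
New equilibrium: 898 - p = 3p - 474 ⇒ 1372 = 4p ⇒ p = 343, q = 555.
Δp = 343 − 196 = +147.

+147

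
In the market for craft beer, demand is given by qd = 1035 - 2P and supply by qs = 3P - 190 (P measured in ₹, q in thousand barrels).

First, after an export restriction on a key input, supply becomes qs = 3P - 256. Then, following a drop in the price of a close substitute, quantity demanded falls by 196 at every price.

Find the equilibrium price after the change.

219

Before the shock: 1035 - 2P = 3P - 190 ⇒ 1225 = 5P ⇒ P = 245, q = 545.
After the shift, demand is qd = 839 - 2P and supply is qs = 3P - 256.
Equate the new curves: 839 - 2P = 3P - 256, giving 1095 = 5P, P = 219, q = 401.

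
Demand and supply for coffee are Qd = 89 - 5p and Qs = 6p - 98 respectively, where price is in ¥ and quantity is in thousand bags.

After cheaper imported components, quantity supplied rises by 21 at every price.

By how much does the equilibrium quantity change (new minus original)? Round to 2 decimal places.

Solve the original market: 89 - 5p = 6p - 98, hence p = 17 and Q = 4.
With the change applied: demand Qd = 89 - 5p, supply Qs = 6p - 77.
Clearing the new market: 89 - 5p = 6p - 77, so p = 166/11 ≈ 15.0909 and Q = 149/11 ≈ 13.5455.
ΔQ = 13.5455 − 4 = +9.55.

+9.55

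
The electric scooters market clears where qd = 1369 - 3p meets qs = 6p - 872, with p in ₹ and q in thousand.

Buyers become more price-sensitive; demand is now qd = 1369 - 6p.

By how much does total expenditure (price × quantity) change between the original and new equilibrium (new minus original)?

Original equilibrium: 1369 - 3p = 6p - 872 gives 2241 = 9p, so p = 249 and q = 622.
With the change applied: demand qd = 1369 - 6p, supply qs = 6p - 872.
Equate the new curves: 1369 - 6p = 6p - 872, giving 2241 = 12p, p = 186.75, q = 248.5.
Expenditure moves from 249×622 = 154878 to 186.75×248.5 = 46407.375; change = -108470.625.

-108470.625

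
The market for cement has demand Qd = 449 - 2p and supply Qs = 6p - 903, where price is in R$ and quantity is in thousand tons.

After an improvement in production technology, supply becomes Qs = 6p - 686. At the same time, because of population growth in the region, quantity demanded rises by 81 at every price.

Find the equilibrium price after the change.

152

Initially, 449 - 2p = 6p - 903, so 1352 = 8p and p = 169, Q = 111.
After the shift, demand is Qd = 530 - 2p and supply is Qs = 6p - 686.
New equilibrium: 530 - 2p = 6p - 686 ⇒ 1216 = 8p ⇒ p = 152, Q = 226.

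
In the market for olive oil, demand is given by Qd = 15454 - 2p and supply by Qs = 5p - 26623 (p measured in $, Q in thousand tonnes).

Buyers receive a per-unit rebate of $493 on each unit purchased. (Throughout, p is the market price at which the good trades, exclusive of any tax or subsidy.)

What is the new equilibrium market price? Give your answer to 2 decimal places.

Before the shock: 15454 - 2p = 5p - 26623 ⇒ 42077 = 7p ⇒ p = 6011, Q = 3432.
Since buyers' out-of-pocket price is the market price minus the rebate, the effective demand curve becomes Qd = 16440 - 2p.
Clearing the new market: 16440 - 2p = 5p - 26623, so p = 43063/7 ≈ 6151.8571 and Q = 28954/7 ≈ 4136.2857.

6151.86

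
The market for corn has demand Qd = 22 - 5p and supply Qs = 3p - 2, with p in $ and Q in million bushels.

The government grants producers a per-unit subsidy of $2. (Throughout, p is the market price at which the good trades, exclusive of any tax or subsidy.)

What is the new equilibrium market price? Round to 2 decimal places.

Before the shock: 22 - 5p = 3p - 2 ⇒ 24 = 8p ⇒ p = 3, Q = 7.
Since sellers receive the price plus the subsidy, the effective supply curve becomes Qs = 3p + 4.
New equilibrium: 22 - 5p = 3p + 4 ⇒ 18 = 8p ⇒ p = 2.25, Q = 10.75.

2.25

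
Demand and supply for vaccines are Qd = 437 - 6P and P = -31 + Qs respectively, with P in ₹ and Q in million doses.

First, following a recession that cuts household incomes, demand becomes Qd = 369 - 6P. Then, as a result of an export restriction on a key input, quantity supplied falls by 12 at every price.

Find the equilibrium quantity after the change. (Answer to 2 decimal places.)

Before the shock: 437 - 6P = P + 31 ⇒ 406 = 7P ⇒ P = 58, Q = 89.
With the change applied: demand Qd = 369 - 6P, supply Qs = P + 19.
Setting them equal: 369 - 6P = P + 19 → 350 = 7P, so P = 50 and Q = 69.

69.00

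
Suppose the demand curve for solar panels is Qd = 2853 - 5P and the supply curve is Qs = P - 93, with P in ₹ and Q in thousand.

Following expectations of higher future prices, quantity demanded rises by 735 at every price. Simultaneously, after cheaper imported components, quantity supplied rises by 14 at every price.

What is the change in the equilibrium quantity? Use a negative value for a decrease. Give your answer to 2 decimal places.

+134.17

Solve the original market: 2853 - 5P = P - 93, hence P = 491 and Q = 398.
After the shift, demand is Qd = 3588 - 5P and supply is Qs = P - 79.
Setting them equal: 3588 - 5P = P - 79 → 3667 = 6P, so P = 3667/6 ≈ 611.1667 and Q = 3193/6 ≈ 532.1667.
ΔQ = 532.1667 − 398 = +134.17.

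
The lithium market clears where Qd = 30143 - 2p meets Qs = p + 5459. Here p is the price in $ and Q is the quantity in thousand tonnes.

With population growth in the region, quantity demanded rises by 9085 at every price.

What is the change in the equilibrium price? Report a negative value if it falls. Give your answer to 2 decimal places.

Original equilibrium: 30143 - 2p = p + 5459 gives 24684 = 3p, so p = 8228 and Q = 13687.
With the change applied: demand Qd = 39228 - 2p, supply Qs = p + 5459.
Equate the new curves: 39228 - 2p = p + 5459, giving 33769 = 3p, p = 33769/3 ≈ 11256.3333, Q = 50146/3 ≈ 16715.3333.
Δp = 11256.3333 − 8228 = +3028.33.

+3028.33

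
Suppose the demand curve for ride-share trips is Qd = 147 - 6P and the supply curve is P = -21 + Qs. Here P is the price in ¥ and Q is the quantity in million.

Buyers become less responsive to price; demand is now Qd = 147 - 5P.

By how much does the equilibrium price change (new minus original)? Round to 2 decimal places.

Initially, 147 - 6P = P + 21, so 126 = 7P and P = 18, Q = 39.
After the shift, demand is Qd = 147 - 5P and supply is Qs = P + 21.
Clearing the new market: 147 - 5P = P + 21, so P = 21 and Q = 42.
ΔP = 21 − 18 = +3.00.

+3.00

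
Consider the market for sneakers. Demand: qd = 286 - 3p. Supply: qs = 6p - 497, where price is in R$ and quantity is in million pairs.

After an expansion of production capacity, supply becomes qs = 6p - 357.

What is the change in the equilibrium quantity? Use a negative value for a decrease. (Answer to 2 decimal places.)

Original equilibrium: 286 - 3p = 6p - 497 gives 783 = 9p, so p = 87 and q = 25.
With the change applied: demand qd = 286 - 3p, supply qs = 6p - 357.
Setting them equal: 286 - 3p = 6p - 357 → 643 = 9p, so p = 643/9 ≈ 71.4444 and q = 215/3 ≈ 71.6667.
Δq = 71.6667 − 25 = +46.67.

+46.67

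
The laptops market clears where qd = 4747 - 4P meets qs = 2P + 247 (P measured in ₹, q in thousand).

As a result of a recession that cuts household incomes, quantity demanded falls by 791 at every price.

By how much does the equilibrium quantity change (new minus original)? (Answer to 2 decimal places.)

-263.67

Original equilibrium: 4747 - 4P = 2P + 247 gives 4500 = 6P, so P = 750 and q = 1747.
The shock moves the curves to qd = 3956 - 4P and qs = 2P + 247.
Setting them equal: 3956 - 4P = 2P + 247 → 3709 = 6P, so P = 3709/6 ≈ 618.1667 and q = 4450/3 ≈ 1483.3333.
Δq = 1483.3333 − 1747 = -263.67.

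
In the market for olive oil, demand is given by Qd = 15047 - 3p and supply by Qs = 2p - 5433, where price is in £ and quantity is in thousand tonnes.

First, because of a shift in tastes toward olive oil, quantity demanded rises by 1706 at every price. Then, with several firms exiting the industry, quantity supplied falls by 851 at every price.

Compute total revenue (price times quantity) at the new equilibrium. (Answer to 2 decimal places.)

Solve the original market: 15047 - 3p = 2p - 5433, hence p = 4096 and Q = 2759.
After the shift, demand is Qd = 16753 - 3p and supply is Qs = 2p - 6284.
Equate the new curves: 16753 - 3p = 2p - 6284, giving 23037 = 5p, p = 4607.4, Q = 2930.8.
New expenditure = 4607.4 × 2930.8 = 13503367.92.

13503367.92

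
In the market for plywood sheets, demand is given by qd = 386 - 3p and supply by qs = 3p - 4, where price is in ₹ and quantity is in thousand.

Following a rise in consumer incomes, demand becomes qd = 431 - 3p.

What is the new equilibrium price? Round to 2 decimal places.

72.50

Original equilibrium: 386 - 3p = 3p - 4 gives 390 = 6p, so p = 65 and q = 191.
With the change applied: demand qd = 431 - 3p, supply qs = 3p - 4.
Equate the new curves: 431 - 3p = 3p - 4, giving 435 = 6p, p = 72.5, q = 213.5.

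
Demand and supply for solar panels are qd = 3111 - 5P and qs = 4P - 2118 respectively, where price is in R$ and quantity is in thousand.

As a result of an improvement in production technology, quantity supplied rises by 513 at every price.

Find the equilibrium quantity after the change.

491

Original equilibrium: 3111 - 5P = 4P - 2118 gives 5229 = 9P, so P = 581 and q = 206.
The shock moves the curves to qd = 3111 - 5P and qs = 4P - 1605.
New equilibrium: 3111 - 5P = 4P - 1605 ⇒ 4716 = 9P ⇒ P = 524, q = 491.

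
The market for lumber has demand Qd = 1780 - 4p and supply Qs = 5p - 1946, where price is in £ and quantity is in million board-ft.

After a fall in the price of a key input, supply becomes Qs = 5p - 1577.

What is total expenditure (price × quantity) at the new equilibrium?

Initially, 1780 - 4p = 5p - 1946, so 3726 = 9p and p = 414, Q = 124.
The new curves are Qd = 1780 - 4p (demand) and Qs = 5p - 1577 (supply).
Clearing the new market: 1780 - 4p = 5p - 1577, so p = 373 and Q = 288.
New expenditure = 373 × 288 = 107424.

107424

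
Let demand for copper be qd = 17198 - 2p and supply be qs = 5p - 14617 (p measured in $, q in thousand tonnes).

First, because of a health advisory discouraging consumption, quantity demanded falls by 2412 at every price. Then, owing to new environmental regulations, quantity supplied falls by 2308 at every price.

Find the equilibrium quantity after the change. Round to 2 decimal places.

Initially, 17198 - 2p = 5p - 14617, so 31815 = 7p and p = 4545, q = 8108.
The shock moves the curves to qd = 14786 - 2p and qs = 5p - 16925.
New equilibrium: 14786 - 2p = 5p - 16925 ⇒ 31711 = 7p ⇒ p = 31711/7 ≈ 4530.1429, q = 40080/7 ≈ 5725.7143.

5725.71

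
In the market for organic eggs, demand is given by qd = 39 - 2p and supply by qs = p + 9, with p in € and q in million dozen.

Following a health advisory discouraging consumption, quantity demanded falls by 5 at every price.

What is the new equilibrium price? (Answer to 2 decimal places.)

Solve the original market: 39 - 2p = p + 9, hence p = 10 and q = 19.
With the change applied: demand qd = 34 - 2p, supply qs = p + 9.
Equate the new curves: 34 - 2p = p + 9, giving 25 = 3p, p = 25/3 ≈ 8.3333, q = 52/3 ≈ 17.3333.

8.33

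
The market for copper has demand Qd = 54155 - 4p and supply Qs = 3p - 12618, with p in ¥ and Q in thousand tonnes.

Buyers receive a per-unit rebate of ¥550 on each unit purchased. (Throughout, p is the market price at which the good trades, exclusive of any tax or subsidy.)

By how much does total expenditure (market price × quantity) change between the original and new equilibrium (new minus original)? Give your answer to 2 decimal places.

Solve the original market: 54155 - 4p = 3p - 12618, hence p = 9539 and Q = 15999.
Since buyers' out-of-pocket price is the market price minus the rebate, the effective demand curve becomes Qd = 56355 - 4p.
Clearing the new market: 56355 - 4p = 3p - 12618, so p = 68973/7 ≈ 9853.2857 and Q = 118593/7 ≈ 16941.8571.
Expenditure moves from 9539×15999 = 152614461 to 9853.2857×16941.8571 = 166932958.9592; change = +14318497.96.

+14318497.96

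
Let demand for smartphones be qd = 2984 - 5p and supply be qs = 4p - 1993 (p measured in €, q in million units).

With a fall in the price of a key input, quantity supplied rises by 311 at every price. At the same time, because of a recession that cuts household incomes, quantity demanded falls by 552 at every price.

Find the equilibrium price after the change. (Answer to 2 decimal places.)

Original equilibrium: 2984 - 5p = 4p - 1993 gives 4977 = 9p, so p = 553 and q = 219.
After the shift, demand is qd = 2432 - 5p and supply is qs = 4p - 1682.
Setting them equal: 2432 - 5p = 4p - 1682 → 4114 = 9p, so p = 4114/9 ≈ 457.1111 and q = 1318/9 ≈ 146.4444.

457.11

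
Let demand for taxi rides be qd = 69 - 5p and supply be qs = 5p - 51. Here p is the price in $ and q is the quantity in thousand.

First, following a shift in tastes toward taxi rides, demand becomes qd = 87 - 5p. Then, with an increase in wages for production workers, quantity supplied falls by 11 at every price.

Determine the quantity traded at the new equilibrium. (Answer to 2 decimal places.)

12.50

Solve the original market: 69 - 5p = 5p - 51, hence p = 12 and q = 9.
After the shift, demand is qd = 87 - 5p and supply is qs = 5p - 62.
Setting them equal: 87 - 5p = 5p - 62 → 149 = 10p, so p = 14.9 and q = 12.5.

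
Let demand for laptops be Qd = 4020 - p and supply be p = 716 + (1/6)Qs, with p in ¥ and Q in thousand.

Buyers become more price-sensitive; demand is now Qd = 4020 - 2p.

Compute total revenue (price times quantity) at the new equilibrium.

Before the shock: 4020 - p = 6p - 4296 ⇒ 8316 = 7p ⇒ p = 1188, Q = 2832.
The shock moves the curves to Qd = 4020 - 2p and Qs = 6p - 4296.
Equate the new curves: 4020 - 2p = 6p - 4296, giving 8316 = 8p, p = 1039.5, Q = 1941.
New expenditure = 1039.5 × 1941 = 2017669.5.

2017669.5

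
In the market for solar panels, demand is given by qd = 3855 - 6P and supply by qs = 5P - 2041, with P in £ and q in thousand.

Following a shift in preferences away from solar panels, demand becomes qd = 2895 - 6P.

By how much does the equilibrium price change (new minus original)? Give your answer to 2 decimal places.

-87.27

Before the shock: 3855 - 6P = 5P - 2041 ⇒ 5896 = 11P ⇒ P = 536, q = 639.
The shock moves the curves to qd = 2895 - 6P and qs = 5P - 2041.
Equate the new curves: 2895 - 6P = 5P - 2041, giving 4936 = 11P, P = 4936/11 ≈ 448.7273, q = 2229/11 ≈ 202.6364.
ΔP = 448.7273 − 536 = -87.27.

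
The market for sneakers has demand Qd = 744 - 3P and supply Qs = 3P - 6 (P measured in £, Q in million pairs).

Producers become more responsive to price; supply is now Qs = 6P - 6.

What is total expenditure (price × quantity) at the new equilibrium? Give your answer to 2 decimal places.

41166.67

Before the shock: 744 - 3P = 3P - 6 ⇒ 750 = 6P ⇒ P = 125, Q = 369.
The shock moves the curves to Qd = 744 - 3P and Qs = 6P - 6.
Setting them equal: 744 - 3P = 6P - 6 → 750 = 9P, so P = 250/3 ≈ 83.3333 and Q = 494.
New expenditure = 83.3333 × 494 = 41166.67.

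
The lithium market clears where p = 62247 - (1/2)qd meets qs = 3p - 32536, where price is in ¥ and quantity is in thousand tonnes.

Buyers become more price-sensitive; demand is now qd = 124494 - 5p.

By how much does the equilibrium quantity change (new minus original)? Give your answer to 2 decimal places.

Solve the original market: 124494 - 2p = 3p - 32536, hence p = 31406 and q = 61682.
The new curves are qd = 124494 - 5p (demand) and qs = 3p - 32536 (supply).
Clearing the new market: 124494 - 5p = 3p - 32536, so p = 19628.75 and q = 26350.25.
Δq = 26350.25 − 61682 = -35331.75.

-35331.75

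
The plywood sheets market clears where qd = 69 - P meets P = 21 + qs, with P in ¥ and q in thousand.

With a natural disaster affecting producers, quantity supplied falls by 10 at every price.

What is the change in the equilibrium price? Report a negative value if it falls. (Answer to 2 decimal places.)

Initially, 69 - P = P - 21, so 90 = 2P and P = 45, q = 24.
The new curves are qd = 69 - P (demand) and qs = P - 31 (supply).
Setting them equal: 69 - P = P - 31 → 100 = 2P, so P = 50 and q = 19.
ΔP = 50 − 45 = +5.00.

+5.00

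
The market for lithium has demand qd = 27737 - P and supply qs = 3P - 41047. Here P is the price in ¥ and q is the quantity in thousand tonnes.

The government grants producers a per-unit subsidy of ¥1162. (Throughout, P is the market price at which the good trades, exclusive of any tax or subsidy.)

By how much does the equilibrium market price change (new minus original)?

-871.5

Original equilibrium: 27737 - P = 3P - 41047 gives 68784 = 4P, so P = 17196 and q = 10541.
Since sellers receive the price plus the subsidy, the effective supply curve becomes qs = 3P - 37561.
Setting them equal: 27737 - P = 3P - 37561 → 65298 = 4P, so P = 16324.5 and q = 11412.5.
ΔP = 16324.5 − 17196 = -871.5.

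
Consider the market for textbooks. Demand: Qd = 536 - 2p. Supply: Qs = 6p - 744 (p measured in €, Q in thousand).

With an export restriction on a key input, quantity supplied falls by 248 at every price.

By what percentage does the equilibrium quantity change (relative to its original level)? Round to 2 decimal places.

Original equilibrium: 536 - 2p = 6p - 744 gives 1280 = 8p, so p = 160 and Q = 216.
The new curves are Qd = 536 - 2p (demand) and Qs = 6p - 992 (supply).
New equilibrium: 536 - 2p = 6p - 992 ⇒ 1528 = 8p ⇒ p = 191, Q = 154.
%ΔQ = (154 − 216) / 216 × 100 = -28.70%.

-28.70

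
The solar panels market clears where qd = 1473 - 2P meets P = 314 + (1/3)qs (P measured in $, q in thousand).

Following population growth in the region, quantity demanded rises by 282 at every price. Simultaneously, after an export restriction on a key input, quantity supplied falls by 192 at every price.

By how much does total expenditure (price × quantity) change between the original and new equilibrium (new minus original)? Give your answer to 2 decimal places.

+101452.32

Solve the original market: 1473 - 2P = 3P - 942, hence P = 483 and q = 507.
The shock moves the curves to qd = 1755 - 2P and qs = 3P - 1134.
Equate the new curves: 1755 - 2P = 3P - 1134, giving 2889 = 5P, P = 577.8, q = 599.4.
Expenditure moves from 483×507 = 244881 to 577.8×599.4 = 346333.32; change = +101452.32.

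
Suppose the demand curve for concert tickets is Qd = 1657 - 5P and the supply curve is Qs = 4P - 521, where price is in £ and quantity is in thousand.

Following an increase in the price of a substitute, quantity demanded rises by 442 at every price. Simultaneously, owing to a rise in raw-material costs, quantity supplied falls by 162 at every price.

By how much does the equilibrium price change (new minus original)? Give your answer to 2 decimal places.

Solve the original market: 1657 - 5P = 4P - 521, hence P = 242 and Q = 447.
The shock moves the curves to Qd = 2099 - 5P and Qs = 4P - 683.
Setting them equal: 2099 - 5P = 4P - 683 → 2782 = 9P, so P = 2782/9 ≈ 309.1111 and Q = 4981/9 ≈ 553.4444.
ΔP = 309.1111 − 242 = +67.11.

+67.11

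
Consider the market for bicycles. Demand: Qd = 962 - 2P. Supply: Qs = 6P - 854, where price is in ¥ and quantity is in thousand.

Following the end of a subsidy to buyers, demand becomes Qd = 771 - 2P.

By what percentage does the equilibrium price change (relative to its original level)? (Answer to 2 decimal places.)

Before the shock: 962 - 2P = 6P - 854 ⇒ 1816 = 8P ⇒ P = 227, Q = 508.
The shock moves the curves to Qd = 771 - 2P and Qs = 6P - 854.
Setting them equal: 771 - 2P = 6P - 854 → 1625 = 8P, so P = 203.125 and Q = 364.75.
%ΔP = (203.125 − 227) / 227 × 100 = -10.52%.

-10.52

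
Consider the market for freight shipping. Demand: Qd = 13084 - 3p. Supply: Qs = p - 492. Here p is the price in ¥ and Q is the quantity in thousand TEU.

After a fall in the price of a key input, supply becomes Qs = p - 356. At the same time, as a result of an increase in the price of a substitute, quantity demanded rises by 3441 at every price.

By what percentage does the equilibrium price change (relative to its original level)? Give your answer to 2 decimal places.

Before the shock: 13084 - 3p = p - 492 ⇒ 13576 = 4p ⇒ p = 3394, Q = 2902.
The shock moves the curves to Qd = 16525 - 3p and Qs = p - 356.
Clearing the new market: 16525 - 3p = p - 356, so p = 4220.25 and Q = 3864.25.
%Δp = (4220.25 − 3394) / 3394 × 100 = +24.34%.

+24.34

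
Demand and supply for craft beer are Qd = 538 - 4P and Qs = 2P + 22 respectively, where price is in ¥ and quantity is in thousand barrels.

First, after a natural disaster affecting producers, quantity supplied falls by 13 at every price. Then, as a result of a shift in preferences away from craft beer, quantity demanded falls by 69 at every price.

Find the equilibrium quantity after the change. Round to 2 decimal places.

Solve the original market: 538 - 4P = 2P + 22, hence P = 86 and Q = 194.
The new curves are Qd = 469 - 4P (demand) and Qs = 2P + 9 (supply).
New equilibrium: 469 - 4P = 2P + 9 ⇒ 460 = 6P ⇒ P = 230/3 ≈ 76.6667, Q = 487/3 ≈ 162.3333.

162.33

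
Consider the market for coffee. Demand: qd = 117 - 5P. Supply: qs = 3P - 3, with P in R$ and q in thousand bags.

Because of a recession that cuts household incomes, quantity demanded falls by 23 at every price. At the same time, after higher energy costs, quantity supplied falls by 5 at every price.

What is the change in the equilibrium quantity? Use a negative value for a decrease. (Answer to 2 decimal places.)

Original equilibrium: 117 - 5P = 3P - 3 gives 120 = 8P, so P = 15 and q = 42.
After the shift, demand is qd = 94 - 5P and supply is qs = 3P - 8.
Clearing the new market: 94 - 5P = 3P - 8, so P = 12.75 and q = 30.25.
Δq = 30.25 − 42 = -11.75.

-11.75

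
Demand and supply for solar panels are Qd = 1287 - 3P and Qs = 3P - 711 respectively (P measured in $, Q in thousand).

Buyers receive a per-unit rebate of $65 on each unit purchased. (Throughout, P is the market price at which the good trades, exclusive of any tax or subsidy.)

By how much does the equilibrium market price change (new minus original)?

Before the shock: 1287 - 3P = 3P - 711 ⇒ 1998 = 6P ⇒ P = 333, Q = 288.
Since buyers' out-of-pocket price is the market price minus the rebate, the effective demand curve becomes Qd = 1482 - 3P.
New equilibrium: 1482 - 3P = 3P - 711 ⇒ 2193 = 6P ⇒ P = 365.5, Q = 385.5.
ΔP = 365.5 − 333 = +32.5.

+32.5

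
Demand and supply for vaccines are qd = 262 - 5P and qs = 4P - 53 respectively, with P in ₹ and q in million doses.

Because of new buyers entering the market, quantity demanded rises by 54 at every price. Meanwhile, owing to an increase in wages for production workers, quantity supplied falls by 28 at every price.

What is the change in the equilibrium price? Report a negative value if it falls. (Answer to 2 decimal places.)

+9.11

Solve the original market: 262 - 5P = 4P - 53, hence P = 35 and q = 87.
After the shift, demand is qd = 316 - 5P and supply is qs = 4P - 81.
Equate the new curves: 316 - 5P = 4P - 81, giving 397 = 9P, P = 397/9 ≈ 44.1111, q = 859/9 ≈ 95.4444.
ΔP = 44.1111 − 35 = +9.11.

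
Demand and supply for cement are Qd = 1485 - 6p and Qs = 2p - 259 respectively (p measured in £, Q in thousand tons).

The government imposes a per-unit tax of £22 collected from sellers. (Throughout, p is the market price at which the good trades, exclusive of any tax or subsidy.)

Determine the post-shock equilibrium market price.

223.5

Initially, 1485 - 6p = 2p - 259, so 1744 = 8p and p = 218, Q = 177.
Since sellers keep the price net of the tax, the effective supply curve becomes Qs = 2p - 303.
Setting them equal: 1485 - 6p = 2p - 303 → 1788 = 8p, so p = 223.5 and Q = 144.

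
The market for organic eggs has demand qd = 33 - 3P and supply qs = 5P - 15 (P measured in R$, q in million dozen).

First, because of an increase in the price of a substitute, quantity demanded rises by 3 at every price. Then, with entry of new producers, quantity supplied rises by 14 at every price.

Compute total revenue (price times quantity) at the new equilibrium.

102.328125

Initially, 33 - 3P = 5P - 15, so 48 = 8P and P = 6, q = 15.
After the shift, demand is qd = 36 - 3P and supply is qs = 5P - 1.
Clearing the new market: 36 - 3P = 5P - 1, so P = 4.625 and q = 22.125.
New expenditure = 4.625 × 22.125 = 102.328125.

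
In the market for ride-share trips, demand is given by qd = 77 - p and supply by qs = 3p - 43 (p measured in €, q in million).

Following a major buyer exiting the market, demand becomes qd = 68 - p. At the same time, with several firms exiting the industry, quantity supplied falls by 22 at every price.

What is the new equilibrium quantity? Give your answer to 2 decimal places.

Before the shock: 77 - p = 3p - 43 ⇒ 120 = 4p ⇒ p = 30, q = 47.
After the shift, demand is qd = 68 - p and supply is qs = 3p - 65.
Clearing the new market: 68 - p = 3p - 65, so p = 33.25 and q = 34.75.

34.75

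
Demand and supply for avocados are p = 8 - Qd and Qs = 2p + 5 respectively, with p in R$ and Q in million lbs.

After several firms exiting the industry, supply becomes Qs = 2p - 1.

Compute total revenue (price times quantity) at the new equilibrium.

15

Before the shock: 8 - p = 2p + 5 ⇒ 3 = 3p ⇒ p = 1, Q = 7.
After the shift, demand is Qd = 8 - p and supply is Qs = 2p - 1.
Equate the new curves: 8 - p = 2p - 1, giving 9 = 3p, p = 3, Q = 5.
New expenditure = 3 × 5 = 15.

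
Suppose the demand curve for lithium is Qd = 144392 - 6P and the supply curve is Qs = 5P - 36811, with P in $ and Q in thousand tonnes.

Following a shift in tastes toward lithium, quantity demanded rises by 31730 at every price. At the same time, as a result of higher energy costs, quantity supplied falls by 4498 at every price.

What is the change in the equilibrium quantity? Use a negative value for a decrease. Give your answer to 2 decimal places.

Before the shock: 144392 - 6P = 5P - 36811 ⇒ 181203 = 11P ⇒ P = 16473, Q = 45554.
With the change applied: demand Qd = 176122 - 6P, supply Qs = 5P - 41309.
Equate the new curves: 176122 - 6P = 5P - 41309, giving 217431 = 11P, P = 217431/11 ≈ 19766.4545, Q = 632756/11 ≈ 57523.2727.
ΔQ = 57523.2727 − 45554 = +11969.27.

+11969.27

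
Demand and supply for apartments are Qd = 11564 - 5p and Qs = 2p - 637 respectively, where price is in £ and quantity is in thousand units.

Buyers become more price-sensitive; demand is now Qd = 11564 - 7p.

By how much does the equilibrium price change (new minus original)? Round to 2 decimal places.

Initially, 11564 - 5p = 2p - 637, so 12201 = 7p and p = 1743, Q = 2849.
After the shift, demand is Qd = 11564 - 7p and supply is Qs = 2p - 637.
Setting them equal: 11564 - 7p = 2p - 637 → 12201 = 9p, so p = 4067/3 ≈ 1355.6667 and Q = 6223/3 ≈ 2074.3333.
Δp = 1355.6667 − 1743 = -387.33.

-387.33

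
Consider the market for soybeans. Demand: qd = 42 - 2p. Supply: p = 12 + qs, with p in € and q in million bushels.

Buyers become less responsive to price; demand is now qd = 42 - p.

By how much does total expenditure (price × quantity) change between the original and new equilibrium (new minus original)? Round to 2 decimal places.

Before the shock: 42 - 2p = p - 12 ⇒ 54 = 3p ⇒ p = 18, q = 6.
The shock moves the curves to qd = 42 - p and qs = p - 12.
New equilibrium: 42 - p = p - 12 ⇒ 54 = 2p ⇒ p = 27, q = 15.
Expenditure moves from 18×6 = 108 to 27×15 = 405; change = +297.00.

+297.00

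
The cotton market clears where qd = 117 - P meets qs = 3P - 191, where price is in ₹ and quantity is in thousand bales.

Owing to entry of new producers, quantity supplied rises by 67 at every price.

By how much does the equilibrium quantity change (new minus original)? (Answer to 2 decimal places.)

Before the shock: 117 - P = 3P - 191 ⇒ 308 = 4P ⇒ P = 77, q = 40.
With the change applied: demand qd = 117 - P, supply qs = 3P - 124.
Setting them equal: 117 - P = 3P - 124 → 241 = 4P, so P = 60.25 and q = 56.75.
Δq = 56.75 − 40 = +16.75.

+16.75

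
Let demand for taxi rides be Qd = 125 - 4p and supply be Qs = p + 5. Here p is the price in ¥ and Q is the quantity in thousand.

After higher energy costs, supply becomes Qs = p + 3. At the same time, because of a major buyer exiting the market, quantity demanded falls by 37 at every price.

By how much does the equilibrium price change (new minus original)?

-7

Original equilibrium: 125 - 4p = p + 5 gives 120 = 5p, so p = 24 and Q = 29.
After the shift, demand is Qd = 88 - 4p and supply is Qs = p + 3.
Equate the new curves: 88 - 4p = p + 3, giving 85 = 5p, p = 17, Q = 20.
Δp = 17 − 24 = -7.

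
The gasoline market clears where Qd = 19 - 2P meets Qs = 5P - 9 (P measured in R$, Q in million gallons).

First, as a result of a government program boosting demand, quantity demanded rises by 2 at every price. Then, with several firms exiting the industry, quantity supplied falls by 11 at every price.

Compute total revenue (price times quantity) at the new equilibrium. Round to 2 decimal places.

54.39

Before the shock: 19 - 2P = 5P - 9 ⇒ 28 = 7P ⇒ P = 4, Q = 11.
The shock moves the curves to Qd = 21 - 2P and Qs = 5P - 20.
Equate the new curves: 21 - 2P = 5P - 20, giving 41 = 7P, P = 41/7 ≈ 5.8571, Q = 65/7 ≈ 9.2857.
New expenditure = 5.8571 × 9.2857 = 54.39.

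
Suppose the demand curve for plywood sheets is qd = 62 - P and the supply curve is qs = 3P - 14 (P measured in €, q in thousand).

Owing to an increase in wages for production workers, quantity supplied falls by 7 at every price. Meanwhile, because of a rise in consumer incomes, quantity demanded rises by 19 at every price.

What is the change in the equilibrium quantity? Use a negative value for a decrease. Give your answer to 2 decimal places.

Solve the original market: 62 - P = 3P - 14, hence P = 19 and q = 43.
The new curves are qd = 81 - P (demand) and qs = 3P - 21 (supply).
New equilibrium: 81 - P = 3P - 21 ⇒ 102 = 4P ⇒ P = 25.5, q = 55.5.
Δq = 55.5 − 43 = +12.50.

+12.50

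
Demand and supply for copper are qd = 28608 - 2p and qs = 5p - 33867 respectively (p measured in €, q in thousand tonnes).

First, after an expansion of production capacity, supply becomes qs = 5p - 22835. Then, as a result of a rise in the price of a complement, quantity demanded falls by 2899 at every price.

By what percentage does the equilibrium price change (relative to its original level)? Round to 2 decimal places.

Original equilibrium: 28608 - 2p = 5p - 33867 gives 62475 = 7p, so p = 8925 and q = 10758.
After the shift, demand is qd = 25709 - 2p and supply is qs = 5p - 22835.
Setting them equal: 25709 - 2p = 5p - 22835 → 48544 = 7p, so p = 48544/7 ≈ 6934.8571 and q = 82875/7 ≈ 11839.2857.
%Δp = (6934.8571 − 8925) / 8925 × 100 = -22.30%.

-22.30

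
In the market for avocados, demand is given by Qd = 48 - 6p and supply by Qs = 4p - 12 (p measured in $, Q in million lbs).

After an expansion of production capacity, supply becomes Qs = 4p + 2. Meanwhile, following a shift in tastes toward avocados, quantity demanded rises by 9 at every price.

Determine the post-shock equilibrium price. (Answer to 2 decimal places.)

Solve the original market: 48 - 6p = 4p - 12, hence p = 6 and Q = 12.
The shock moves the curves to Qd = 57 - 6p and Qs = 4p + 2.
Equate the new curves: 57 - 6p = 4p + 2, giving 55 = 10p, p = 5.5, Q = 24.

5.50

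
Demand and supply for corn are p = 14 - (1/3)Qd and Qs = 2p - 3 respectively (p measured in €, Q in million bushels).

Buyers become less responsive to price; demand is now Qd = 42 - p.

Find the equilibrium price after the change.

Before the shock: 42 - 3p = 2p - 3 ⇒ 45 = 5p ⇒ p = 9, Q = 15.
The shock moves the curves to Qd = 42 - p and Qs = 2p - 3.
Clearing the new market: 42 - p = 2p - 3, so p = 15 and Q = 27.

15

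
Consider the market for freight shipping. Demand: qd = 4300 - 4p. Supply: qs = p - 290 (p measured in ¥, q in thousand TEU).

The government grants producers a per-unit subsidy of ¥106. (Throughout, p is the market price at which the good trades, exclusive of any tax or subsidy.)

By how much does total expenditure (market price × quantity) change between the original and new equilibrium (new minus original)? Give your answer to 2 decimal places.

+62735.04

Solve the original market: 4300 - 4p = p - 290, hence p = 918 and q = 628.
Since sellers receive the price plus the subsidy, the effective supply curve becomes qs = p - 184.
New equilibrium: 4300 - 4p = p - 184 ⇒ 4484 = 5p ⇒ p = 896.8, q = 712.8.
Expenditure moves from 918×628 = 576504 to 896.8×712.8 = 639239.04; change = +62735.04.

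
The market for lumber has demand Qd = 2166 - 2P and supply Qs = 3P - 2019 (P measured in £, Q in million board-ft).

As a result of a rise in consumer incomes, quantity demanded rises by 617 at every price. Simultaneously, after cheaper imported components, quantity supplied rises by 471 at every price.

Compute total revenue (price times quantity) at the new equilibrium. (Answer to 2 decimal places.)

910029.72

Before the shock: 2166 - 2P = 3P - 2019 ⇒ 4185 = 5P ⇒ P = 837, Q = 492.
After the shift, demand is Qd = 2783 - 2P and supply is Qs = 3P - 1548.
Setting them equal: 2783 - 2P = 3P - 1548 → 4331 = 5P, so P = 866.2 and Q = 1050.6.
New expenditure = 866.2 × 1050.6 = 910029.72.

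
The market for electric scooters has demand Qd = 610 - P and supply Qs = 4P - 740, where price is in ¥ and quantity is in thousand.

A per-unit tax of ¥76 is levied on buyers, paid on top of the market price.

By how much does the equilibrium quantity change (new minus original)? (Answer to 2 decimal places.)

-60.80

Original equilibrium: 610 - P = 4P - 740 gives 1350 = 5P, so P = 270 and Q = 340.
Since buyers pay the price plus the tax, the effective demand curve becomes Qd = 534 - P.
Setting them equal: 534 - P = 4P - 740 → 1274 = 5P, so P = 254.8 and Q = 279.2.
ΔQ = 279.2 − 340 = -60.80.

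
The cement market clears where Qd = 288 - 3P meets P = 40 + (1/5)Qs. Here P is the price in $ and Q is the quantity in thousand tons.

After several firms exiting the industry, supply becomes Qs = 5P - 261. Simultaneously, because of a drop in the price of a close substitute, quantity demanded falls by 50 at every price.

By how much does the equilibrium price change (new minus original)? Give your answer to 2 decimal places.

+1.38

Solve the original market: 288 - 3P = 5P - 200, hence P = 61 and Q = 105.
After the shift, demand is Qd = 238 - 3P and supply is Qs = 5P - 261.
New equilibrium: 238 - 3P = 5P - 261 ⇒ 499 = 8P ⇒ P = 62.375, Q = 50.875.
ΔP = 62.375 − 61 = +1.38.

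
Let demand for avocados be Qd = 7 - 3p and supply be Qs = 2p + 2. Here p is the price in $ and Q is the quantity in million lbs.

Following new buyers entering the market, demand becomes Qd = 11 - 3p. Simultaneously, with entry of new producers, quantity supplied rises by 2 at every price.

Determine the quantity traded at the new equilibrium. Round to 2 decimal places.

6.80

Solve the original market: 7 - 3p = 2p + 2, hence p = 1 and Q = 4.
The shock moves the curves to Qd = 11 - 3p and Qs = 2p + 4.
New equilibrium: 11 - 3p = 2p + 4 ⇒ 7 = 5p ⇒ p = 1.4, Q = 6.8.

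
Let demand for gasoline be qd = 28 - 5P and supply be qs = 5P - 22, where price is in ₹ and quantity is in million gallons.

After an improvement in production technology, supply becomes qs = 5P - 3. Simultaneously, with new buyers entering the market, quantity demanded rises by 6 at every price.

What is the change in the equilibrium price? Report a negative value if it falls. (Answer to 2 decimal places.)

Before the shock: 28 - 5P = 5P - 22 ⇒ 50 = 10P ⇒ P = 5, q = 3.
After the shift, demand is qd = 34 - 5P and supply is qs = 5P - 3.
Setting them equal: 34 - 5P = 5P - 3 → 37 = 10P, so P = 3.7 and q = 15.5.
ΔP = 3.7 − 5 = -1.30.

-1.30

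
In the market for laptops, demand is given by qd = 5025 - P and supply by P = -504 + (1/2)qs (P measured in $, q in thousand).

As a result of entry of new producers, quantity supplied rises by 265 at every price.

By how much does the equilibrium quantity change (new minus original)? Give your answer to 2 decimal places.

Before the shock: 5025 - P = 2P + 1008 ⇒ 4017 = 3P ⇒ P = 1339, q = 3686.
The new curves are qd = 5025 - P (demand) and qs = 2P + 1273 (supply).
Setting them equal: 5025 - P = 2P + 1273 → 3752 = 3P, so P = 3752/3 ≈ 1250.6667 and q = 11323/3 ≈ 3774.3333.
Δq = 3774.3333 − 3686 = +88.33.

+88.33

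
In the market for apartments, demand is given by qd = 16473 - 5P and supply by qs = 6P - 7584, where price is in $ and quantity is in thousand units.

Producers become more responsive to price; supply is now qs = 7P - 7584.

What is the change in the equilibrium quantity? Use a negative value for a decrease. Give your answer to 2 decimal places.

Solve the original market: 16473 - 5P = 6P - 7584, hence P = 2187 and q = 5538.
The new curves are qd = 16473 - 5P (demand) and qs = 7P - 7584 (supply).
Equate the new curves: 16473 - 5P = 7P - 7584, giving 24057 = 12P, P = 2004.75, q = 6449.25.
Δq = 6449.25 − 5538 = +911.25.

+911.25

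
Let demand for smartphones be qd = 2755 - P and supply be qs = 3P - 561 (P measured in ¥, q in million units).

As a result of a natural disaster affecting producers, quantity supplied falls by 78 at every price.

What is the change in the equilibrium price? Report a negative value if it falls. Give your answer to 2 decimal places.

Before the shock: 2755 - P = 3P - 561 ⇒ 3316 = 4P ⇒ P = 829, q = 1926.
The shock moves the curves to qd = 2755 - P and qs = 3P - 639.
Equate the new curves: 2755 - P = 3P - 639, giving 3394 = 4P, P = 848.5, q = 1906.5.
ΔP = 848.5 − 829 = +19.50.

+19.50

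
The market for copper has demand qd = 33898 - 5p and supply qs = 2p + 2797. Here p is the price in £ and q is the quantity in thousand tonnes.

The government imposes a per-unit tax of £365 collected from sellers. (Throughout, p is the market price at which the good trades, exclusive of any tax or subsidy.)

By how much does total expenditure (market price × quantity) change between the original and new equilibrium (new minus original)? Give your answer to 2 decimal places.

-1152714.69

Solve the original market: 33898 - 5p = 2p + 2797, hence p = 4443 and q = 11683.
Since sellers keep the price net of the tax, the effective supply curve becomes qs = 2p + 2067.
New equilibrium: 33898 - 5p = 2p + 2067 ⇒ 31831 = 7p ⇒ p = 31831/7 ≈ 4547.2857, q = 78131/7 ≈ 11161.5714.
Expenditure moves from 4443×11683 = 51907569 to 4547.2857×11161.5714 = 50754854.3061; change = -1152714.69.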